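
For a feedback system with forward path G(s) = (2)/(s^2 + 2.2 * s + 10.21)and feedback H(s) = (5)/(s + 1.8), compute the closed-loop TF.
Closed-loop T = G/(1+GH).
Numerator: G_num * H_den = 2*s + 3.6.
Denominator: G_den * H_den + G_num * H_num = (s^3 + 4*s^2 + 14.17*s + 18.378) + (10) = s^3 + 4*s^2 + 14.17*s + 28.378.
T(s) = (2*s + 3.6)/(s^3 + 4*s^2 + 14.17*s + 28.378)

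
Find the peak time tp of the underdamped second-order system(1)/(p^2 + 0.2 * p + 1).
Standard form: ωn²/(p²+2ζωn·p+ωn²) → ωn = 1, ζ = 0.1.
ωd = ωn·√(1-ζ²) = 1·√(1-0.1²) = 0.995.
tp = π/ωd = π/0.995 = 3.157 s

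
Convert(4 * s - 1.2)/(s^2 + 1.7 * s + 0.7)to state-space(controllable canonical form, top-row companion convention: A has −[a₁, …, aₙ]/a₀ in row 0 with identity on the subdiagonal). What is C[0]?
Reachable canonical form: C = numerator coefficients (right-aligned, zero-padded to length n).
num = 4*s - 1.2, C = [[4, -1.2]].
C[0] = 4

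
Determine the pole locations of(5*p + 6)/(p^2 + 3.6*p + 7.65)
Set denominator = 0: p^2 + 3.6*p + 7.65 = 0 → Poles: -1.8 + 2.1j, -1.8 - 2.1j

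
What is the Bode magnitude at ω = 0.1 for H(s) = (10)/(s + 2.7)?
Substitute s = j*0.1: H(j0.1) = 3.69863 - 0.136986j.
|H(j0.1)| = sqrt(Re² + Im²) = 3.701.
20*log₁₀(3.701) = 11.37 dB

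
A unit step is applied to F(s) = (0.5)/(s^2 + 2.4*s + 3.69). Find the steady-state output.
FVT: lim_{t→∞} y(t) = lim_{s→0} s*Y(s) where Y(s) = F(s)/s.
= lim_{s→0} F(s) = F(0) = num(0)/den(0) = 0.5/3.69 = 0.1355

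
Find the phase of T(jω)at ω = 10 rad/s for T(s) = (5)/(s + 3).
Substitute s = j*10: T(j10) = 0.137615 - 0.458716j.
∠T(j10) = atan2(Im, Re) = atan2(-0.458716, 0.137615) = -73.30°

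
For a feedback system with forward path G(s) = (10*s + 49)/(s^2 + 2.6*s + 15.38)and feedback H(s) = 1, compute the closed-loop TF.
Closed-loop T = G/(1+GH).
Numerator: G_num * H_den = 10*s + 49.
Denominator: G_den * H_den + G_num * H_num = (s^2 + 2.6*s + 15.38) + (10*s + 49) = s^2 + 12.6*s + 64.38.
T(s) = (10*s + 49)/(s^2 + 12.6*s + 64.38)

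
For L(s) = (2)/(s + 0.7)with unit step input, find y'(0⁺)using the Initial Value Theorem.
IVT: y'(0⁺) = lim_{s→∞} s²·Y(s) = lim_{s→∞} s·L(s).
deg(num) = 0, deg(den) = 1, relative degree = 1, so s·L(s) → (leading num)/(leading den) = 2/1 = 2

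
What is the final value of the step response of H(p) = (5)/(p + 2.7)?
FVT: lim_{t→∞} y(t) = lim_{p→0} p*Y(p) where Y(p) = H(p)/p.
= lim_{p→0} H(p) = H(0) = num(0)/den(0) = 5/2.7 = 1.852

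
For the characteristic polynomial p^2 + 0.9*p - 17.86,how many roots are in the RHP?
p^2 + 0.9*p - 17.86 = (p - 3.8)(p + 4.7). Poles: -4.7, 3.8. RHP poles (Re>0): 1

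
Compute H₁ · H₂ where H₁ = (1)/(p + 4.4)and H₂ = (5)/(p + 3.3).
Series: H = H₁ · H₂ = (n₁·n₂)/(d₁·d₂).
Num: n₁·n₂ = 5. Den: d₁·d₂ = p^2 + 7.7*p + 14.52.
H(p) = (5)/(p^2 + 7.7*p + 14.52)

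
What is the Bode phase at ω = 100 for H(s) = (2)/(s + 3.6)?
Substitute s = j*100: H(j100) = 0.000719068 - 0.0199741j.
∠H(j100) = atan2(Im, Re) = atan2(-0.0199741, 0.000719068) = -87.94°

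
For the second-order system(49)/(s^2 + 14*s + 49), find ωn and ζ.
Standard form: ωn²/(s²+2ζωn·s+ωn²).
const=49=ωn² → ωn=7, s coeff=14=2ζωn → ζ=1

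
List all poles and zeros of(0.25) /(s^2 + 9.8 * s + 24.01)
Set denominator = 0: s^2 + 9.8*s + 24.01 = (s + 4.9)(s + 4.9) = 0 → Poles: -4.9, -4.9
Numerator is a nonzero constant (0.25) → Zeros: none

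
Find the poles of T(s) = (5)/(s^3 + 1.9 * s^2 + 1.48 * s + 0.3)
Set denominator = 0: s^3 + 1.9*s^2 + 1.48*s + 0.3 = (s + 0.3)(s^2 + 1.6*s + 1) = 0 → Poles: -0.3, -0.8 + 0.6j, -0.8 - 0.6j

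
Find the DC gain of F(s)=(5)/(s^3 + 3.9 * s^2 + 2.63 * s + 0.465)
DC gain = F(0) = num(0)/den(0) = 5/0.465 = 10.75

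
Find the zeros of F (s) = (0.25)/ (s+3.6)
Numerator is a nonzero constant (0.25) → Zeros: none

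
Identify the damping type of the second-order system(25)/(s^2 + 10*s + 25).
Standard form: ωn²/(s²+2ζωn·s+ωn²) gives ωn=5, ζ=1.
Critically damped (ζ = 1)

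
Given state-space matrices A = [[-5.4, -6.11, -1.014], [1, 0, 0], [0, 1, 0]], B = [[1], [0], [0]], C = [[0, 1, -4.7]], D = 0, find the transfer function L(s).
L(s) = C(sI - A)⁻¹B + D.
Characteristic polynomial det(sI - A) = s^3 + 5.4*s^2 + 6.11*s + 1.014.
Numerator from C·adj(sI-A)·B + D·det(sI-A) = s - 4.7.
L(s) = (s - 4.7)/(s^3 + 5.4*s^2 + 6.11*s + 1.014)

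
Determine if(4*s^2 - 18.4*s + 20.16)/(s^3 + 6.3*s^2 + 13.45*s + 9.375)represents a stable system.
Denominator: s^3 + 6.3*s^2 + 13.45*s + 9.375 = (s + 1.5)(s^2 + 4.8*s + 6.25). Poles: -1.5, -2.4 + 0.7j, -2.4 - 0.7j. All Re(p)<0: Yes (stable)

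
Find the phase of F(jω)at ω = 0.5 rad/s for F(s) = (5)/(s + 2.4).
Substitute s = j*0.5: F(j0.5) = 1.99667 - 0.415973j.
∠F(j0.5) = atan2(Im, Re) = atan2(-0.415973, 1.99667) = -11.77°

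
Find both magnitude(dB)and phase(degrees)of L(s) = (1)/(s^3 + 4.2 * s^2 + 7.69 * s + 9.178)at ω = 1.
Substitute s = j*1: L(j1) = 0.0715882 - 0.0962083j.
|L| = 20*log₁₀(sqrt(Re²+Im²)) = -18.42 dB.
∠L = atan2(Im, Re) = -53.35°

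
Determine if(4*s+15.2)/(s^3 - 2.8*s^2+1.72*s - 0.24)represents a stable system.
Denominator: s^3 - 2.8*s^2 + 1.72*s - 0.24 = (s - 0.2)(s - 2)(s - 0.6). Poles: 0.2, 0.6, 2. All Re(p)<0: No (unstable)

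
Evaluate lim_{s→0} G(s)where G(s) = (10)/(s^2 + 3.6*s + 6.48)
DC gain = G(0) = num(0)/den(0) = 10/6.48 = 1.543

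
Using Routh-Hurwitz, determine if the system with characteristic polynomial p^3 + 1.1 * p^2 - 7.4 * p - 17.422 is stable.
Routh array:
p^3: [1, -7.4]; p^2: [1.1, -17.422]; p^1: [8.43818]; p^0: [-17.422]
First column: [1, 1.1, 8.43818, -17.422]. Sign changes = 1.
No, unstable (1 RHP root(s))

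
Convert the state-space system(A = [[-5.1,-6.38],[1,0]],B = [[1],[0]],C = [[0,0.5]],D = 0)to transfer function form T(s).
T(s) = C(sI - A)⁻¹B + D.
Characteristic polynomial det(sI - A) = s^2 + 5.1*s + 6.38.
Numerator from C·adj(sI-A)·B + D·det(sI-A) = 0.5.
T(s) = (0.5)/(s^2 + 5.1*s + 6.38)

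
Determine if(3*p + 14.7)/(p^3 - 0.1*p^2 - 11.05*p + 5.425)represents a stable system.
Denominator: p^3 - 0.1*p^2 - 11.05*p + 5.425 = (p - 0.5)(p + 3.5)(p - 3.1). Poles: -3.5, 0.5, 3.1. All Re(p)<0: No (unstable)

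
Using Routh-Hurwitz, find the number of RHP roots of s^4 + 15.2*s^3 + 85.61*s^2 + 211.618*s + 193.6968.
Routh array:
s^4: [1, 85.61, 193.6968]; s^3: [15.2, 211.618]; s^2: [71.6878, 193.6968]; s^1: [170.548]; s^0: [193.6968]
First column: [1, 15.2, 71.6878, 170.548, 193.6968]. Sign changes = RHP roots = 0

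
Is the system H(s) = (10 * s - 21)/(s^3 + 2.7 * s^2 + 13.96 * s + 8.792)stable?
Denominator: s^3 + 2.7*s^2 + 13.96*s + 8.792 = (s + 0.7)(s^2 + 2*s + 12.56). Poles: -0.7, -1 + 3.4j, -1 - 3.4j. All Re(p)<0: Yes (stable)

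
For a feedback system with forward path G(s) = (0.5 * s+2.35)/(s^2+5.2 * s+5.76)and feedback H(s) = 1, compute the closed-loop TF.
Closed-loop T = G/(1+GH).
Numerator: G_num * H_den = 0.5*s + 2.35.
Denominator: G_den * H_den + G_num * H_num = (s^2 + 5.2*s + 5.76) + (0.5*s + 2.35) = s^2 + 5.7*s + 8.11.
T(s) = (0.5*s + 2.35)/(s^2 + 5.7*s + 8.11)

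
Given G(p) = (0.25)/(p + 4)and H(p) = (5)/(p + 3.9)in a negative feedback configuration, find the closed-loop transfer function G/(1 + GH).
Closed-loop T = G/(1+GH).
Numerator: G_num * H_den = 0.25*p + 0.975.
Denominator: G_den * H_den + G_num * H_num = (p^2 + 7.9*p + 15.6) + (1.25) = p^2 + 7.9*p + 16.85.
T(p) = (0.25*p + 0.975)/(p^2 + 7.9*p + 16.85)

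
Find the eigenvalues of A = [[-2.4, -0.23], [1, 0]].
Eigenvalues solve det(λI - A) = 0.
Characteristic polynomial: λ^2 + 2.4*λ + 0.23 = 0.
Factor: (λ + 0.1)(λ + 2.3) = 0.
Roots: -0.1, -2.3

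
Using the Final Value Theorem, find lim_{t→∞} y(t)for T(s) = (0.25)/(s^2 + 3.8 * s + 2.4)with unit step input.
FVT: lim_{t→∞} y(t) = lim_{s→0} s*Y(s) where Y(s) = T(s)/s.
= lim_{s→0} T(s) = T(0) = num(0)/den(0) = 0.25/2.4 = 0.1042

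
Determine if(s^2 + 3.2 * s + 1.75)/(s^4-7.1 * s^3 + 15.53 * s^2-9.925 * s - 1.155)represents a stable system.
Denominator: s^4 - 7.1*s^3 + 15.53*s^2 - 9.925*s - 1.155 = (s - 3.5)(s + 0.1)(s - 2.2)(s - 1.5). Poles: -0.1, 1.5, 2.2, 3.5. All Re(p)<0: No (unstable)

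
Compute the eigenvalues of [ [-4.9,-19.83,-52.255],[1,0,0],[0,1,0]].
Eigenvalues solve det(λI - A) = 0.
Characteristic polynomial: λ^3 + 4.9*λ^2 + 19.83*λ + 52.255 = 0.
Factor: (λ + 3.5)(λ^2 + 1.4*λ + 14.93) = 0.
Roots: -0.7 + 3.8j, -0.7 - 3.8j, -3.5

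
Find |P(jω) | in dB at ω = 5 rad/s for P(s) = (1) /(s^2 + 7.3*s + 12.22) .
Substitute s = j*5: P(j5) = -0.00854519 - 0.0244053j.
|P(j5)| = sqrt(Re² + Im²) = 0.02586.
20*log₁₀(0.02586) = -31.75 dB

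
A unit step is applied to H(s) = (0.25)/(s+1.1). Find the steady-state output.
FVT: lim_{t→∞} y(t) = lim_{s→0} s*Y(s) where Y(s) = H(s)/s.
= lim_{s→0} H(s) = H(0) = num(0)/den(0) = 0.25/1.1 = 0.2273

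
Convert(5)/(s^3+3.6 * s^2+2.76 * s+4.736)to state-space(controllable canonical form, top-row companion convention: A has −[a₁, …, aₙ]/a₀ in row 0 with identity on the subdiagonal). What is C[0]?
Reachable canonical form: C = numerator coefficients (right-aligned, zero-padded to length n).
num = 5, C = [[0, 0, 5]].
C[0] = 0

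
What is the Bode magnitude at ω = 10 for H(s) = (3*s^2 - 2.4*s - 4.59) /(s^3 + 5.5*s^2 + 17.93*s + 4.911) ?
Substitute s = j*10: H(j10) = 0.191337 - 0.244053j.
|H(j10)| = sqrt(Re² + Im²) = 0.3101.
20*log₁₀(0.3101) = -10.17 dB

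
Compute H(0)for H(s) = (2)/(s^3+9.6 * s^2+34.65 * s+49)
DC gain = H(0) = num(0)/den(0) = 2/49 = 0.04082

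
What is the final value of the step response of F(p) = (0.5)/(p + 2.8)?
FVT: lim_{t→∞} y(t) = lim_{p→0} p*Y(p) where Y(p) = F(p)/p.
= lim_{p→0} F(p) = F(0) = num(0)/den(0) = 0.5/2.8 = 0.1786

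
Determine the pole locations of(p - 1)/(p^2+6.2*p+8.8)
Set denominator = 0: p^2 + 6.2*p + 8.8 = (p + 2.2)(p + 4) = 0 → Poles: -2.2, -4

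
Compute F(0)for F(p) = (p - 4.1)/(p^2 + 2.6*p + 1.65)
DC gain = F(0) = num(0)/den(0) = -4.1/1.65 = -2.485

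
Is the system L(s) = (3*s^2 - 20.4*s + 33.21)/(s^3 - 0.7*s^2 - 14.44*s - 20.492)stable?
Denominator: s^3 - 0.7*s^2 - 14.44*s - 20.492 = (s - 4.7)(s^2 + 4*s + 4.36). Poles: -2 + 0.6j, -2 - 0.6j, 4.7. All Re(p)<0: No (unstable)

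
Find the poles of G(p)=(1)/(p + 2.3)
Set denominator = 0: p + 2.3 = 0 → Poles: -2.3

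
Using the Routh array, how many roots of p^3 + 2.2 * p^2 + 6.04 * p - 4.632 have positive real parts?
Routh array:
p^3: [1, 6.04]; p^2: [2.2, -4.632]; p^1: [8.14545]; p^0: [-4.632]
First column: [1, 2.2, 8.14545, -4.632]. Sign changes = RHP roots = 1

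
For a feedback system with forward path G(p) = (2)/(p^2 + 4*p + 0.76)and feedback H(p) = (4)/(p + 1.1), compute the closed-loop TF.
Closed-loop T = G/(1+GH).
Numerator: G_num * H_den = 2*p + 2.2.
Denominator: G_den * H_den + G_num * H_num = (p^3 + 5.1*p^2 + 5.16*p + 0.836) + (8) = p^3 + 5.1*p^2 + 5.16*p + 8.836.
T(p) = (2*p + 2.2)/(p^3 + 5.1*p^2 + 5.16*p + 8.836)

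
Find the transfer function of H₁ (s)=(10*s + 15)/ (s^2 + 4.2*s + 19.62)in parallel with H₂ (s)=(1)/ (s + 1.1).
Parallel: H = H₁ + H₂ = (n₁·d₂ + n₂·d₁)/(d₁·d₂).
n₁·d₂ = 10*s^2 + 26*s + 16.5. n₂·d₁ = s^2 + 4.2*s + 19.62. Sum = 11*s^2 + 30.2*s + 36.12. d₁·d₂ = s^3 + 5.3*s^2 + 24.24*s + 21.582.
H(s) = (11*s^2 + 30.2*s + 36.12)/(s^3 + 5.3*s^2 + 24.24*s + 21.582)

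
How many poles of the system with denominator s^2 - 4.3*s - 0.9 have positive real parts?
s^2 - 4.3*s - 0.9 = (s - 4.5)(s + 0.2). Poles: -0.2, 4.5. RHP poles (Re>0): 1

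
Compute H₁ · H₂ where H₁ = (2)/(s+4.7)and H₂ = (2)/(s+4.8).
Series: H = H₁ · H₂ = (n₁·n₂)/(d₁·d₂).
Num: n₁·n₂ = 4. Den: d₁·d₂ = s^2 + 9.5*s + 22.56.
H(s) = (4)/(s^2 + 9.5*s + 22.56)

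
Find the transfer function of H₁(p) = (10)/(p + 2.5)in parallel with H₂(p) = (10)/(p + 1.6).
Parallel: H = H₁ + H₂ = (n₁·d₂ + n₂·d₁)/(d₁·d₂).
n₁·d₂ = 10*p + 16. n₂·d₁ = 10*p + 25. Sum = 20*p + 41. d₁·d₂ = p^2 + 4.1*p + 4.
H(p) = (20*p + 41)/(p^2 + 4.1*p + 4)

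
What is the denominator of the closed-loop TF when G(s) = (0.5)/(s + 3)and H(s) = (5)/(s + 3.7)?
Characteristic poly = G_den * H_den + G_num * H_num = (s^2 + 6.7*s + 11.1) + (2.5) = s^2 + 6.7*s + 13.6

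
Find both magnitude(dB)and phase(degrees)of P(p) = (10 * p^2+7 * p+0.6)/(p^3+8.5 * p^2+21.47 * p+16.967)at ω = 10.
Substitute p = j*10: P(j10) = 0.593269 - 0.643305j.
|P| = 20*log₁₀(sqrt(Re²+Im²)) = -1.16 dB.
∠P = atan2(Im, Re) = -47.32°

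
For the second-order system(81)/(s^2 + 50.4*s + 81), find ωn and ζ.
Standard form: ωn²/(s²+2ζωn·s+ωn²).
const=81=ωn² → ωn=9, s coeff=50.4=2ζωn → ζ=2.8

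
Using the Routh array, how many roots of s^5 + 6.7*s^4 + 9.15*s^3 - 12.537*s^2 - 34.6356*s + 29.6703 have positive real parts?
Routh array:
s^5: [1, 9.15, -34.6356]; s^4: [6.7, -12.537, 29.6703]; s^3: [11.0212, -39.064]; s^2: [11.2108, 29.6703]; s^1: [-68.2326]; s^0: [29.6703]
First column: [1, 6.7, 11.0212, 11.2108, -68.2326, 29.6703]. Sign changes = RHP roots = 2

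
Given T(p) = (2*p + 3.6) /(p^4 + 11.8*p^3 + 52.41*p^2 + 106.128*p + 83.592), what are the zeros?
Set numerator = 0: 2*p + 3.6 = 0 → Zeros: -1.8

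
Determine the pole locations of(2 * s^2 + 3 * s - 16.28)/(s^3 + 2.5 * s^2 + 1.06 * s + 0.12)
Set denominator = 0: s^3 + 2.5*s^2 + 1.06*s + 0.12 = (s + 0.2)(s + 0.3)(s + 2) = 0 → Poles: -0.2, -0.3, -2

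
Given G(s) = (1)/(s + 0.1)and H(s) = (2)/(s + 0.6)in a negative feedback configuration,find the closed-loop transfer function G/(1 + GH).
Closed-loop T = G/(1+GH).
Numerator: G_num * H_den = s + 0.6.
Denominator: G_den * H_den + G_num * H_num = (s^2 + 0.7*s + 0.06) + (2) = s^2 + 0.7*s + 2.06.
T(s) = (s + 0.6)/(s^2 + 0.7*s + 2.06)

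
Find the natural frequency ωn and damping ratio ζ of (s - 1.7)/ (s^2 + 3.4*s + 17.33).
Underdamped: complex pole -1.7 + 3.8j. ωn = |pole| = 4.163, ζ = -Re(pole)/ωn = 0.4084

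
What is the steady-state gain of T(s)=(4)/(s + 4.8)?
DC gain = T(0) = num(0)/den(0) = 4/4.8 = 0.8333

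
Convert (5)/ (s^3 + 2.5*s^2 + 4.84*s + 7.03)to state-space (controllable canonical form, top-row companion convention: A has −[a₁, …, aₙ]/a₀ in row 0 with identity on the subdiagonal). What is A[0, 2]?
Reachable canonical form for den = s^3 + 2.5*s^2 + 4.84*s + 7.03: top row of A = -[a₁,a₂,...,aₙ]/a₀, ones on the subdiagonal, zeros elsewhere.
A = [[-2.5, -4.84, -7.03], [1, 0, 0], [0, 1, 0]].
A[0,2] = -7.03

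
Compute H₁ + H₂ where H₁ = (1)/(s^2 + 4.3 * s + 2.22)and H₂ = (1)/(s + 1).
Parallel: H = H₁ + H₂ = (n₁·d₂ + n₂·d₁)/(d₁·d₂).
n₁·d₂ = s + 1. n₂·d₁ = s^2 + 4.3*s + 2.22. Sum = s^2 + 5.3*s + 3.22. d₁·d₂ = s^3 + 5.3*s^2 + 6.52*s + 2.22.
H(s) = (s^2 + 5.3*s + 3.22)/(s^3 + 5.3*s^2 + 6.52*s + 2.22)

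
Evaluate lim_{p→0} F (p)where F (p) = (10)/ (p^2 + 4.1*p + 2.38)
DC gain = F(0) = num(0)/den(0) = 10/2.38 = 4.202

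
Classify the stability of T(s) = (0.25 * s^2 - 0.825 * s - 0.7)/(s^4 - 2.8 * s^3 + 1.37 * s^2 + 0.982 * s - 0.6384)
Denominator: s^4 - 2.8*s^3 + 1.37*s^2 + 0.982*s - 0.6384 = (s - 0.8)(s + 0.6)(s - 1.9)(s - 0.7). Poles: -0.6, 0.7, 0.8, 1.9. Unstable (3 pole(s) in RHP)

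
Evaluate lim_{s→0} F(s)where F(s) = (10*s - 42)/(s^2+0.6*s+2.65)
DC gain = F(0) = num(0)/den(0) = -42/2.65 = -15.85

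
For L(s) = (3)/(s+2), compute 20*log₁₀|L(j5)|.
Substitute s = j*5: L(j5) = 0.206897 - 0.517241j.
|L(j5)| = sqrt(Re² + Im²) = 0.5571.
20*log₁₀(0.5571) = -5.08 dB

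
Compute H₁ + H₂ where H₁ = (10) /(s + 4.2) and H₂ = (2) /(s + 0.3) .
Parallel: H = H₁ + H₂ = (n₁·d₂ + n₂·d₁)/(d₁·d₂).
n₁·d₂ = 10*s + 3. n₂·d₁ = 2*s + 8.4. Sum = 12*s + 11.4. d₁·d₂ = s^2 + 4.5*s + 1.26.
H(s) = (12*s + 11.4)/(s^2 + 4.5*s + 1.26)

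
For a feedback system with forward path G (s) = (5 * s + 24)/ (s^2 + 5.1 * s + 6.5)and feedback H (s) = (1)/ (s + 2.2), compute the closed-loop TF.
Closed-loop T = G/(1+GH).
Numerator: G_num * H_den = 5*s^2 + 35*s + 52.8.
Denominator: G_den * H_den + G_num * H_num = (s^3 + 7.3*s^2 + 17.72*s + 14.3) + (5*s + 24) = s^3 + 7.3*s^2 + 22.72*s + 38.3.
T(s) = (5*s^2 + 35*s + 52.8)/(s^3 + 7.3*s^2 + 22.72*s + 38.3)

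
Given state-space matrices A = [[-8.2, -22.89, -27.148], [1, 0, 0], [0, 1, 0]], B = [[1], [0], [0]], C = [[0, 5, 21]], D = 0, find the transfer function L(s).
L(s) = C(sI - A)⁻¹B + D.
Characteristic polynomial det(sI - A) = s^3 + 8.2*s^2 + 22.89*s + 27.148.
Numerator from C·adj(sI-A)·B + D·det(sI-A) = 5*s + 21.
L(s) = (5*s + 21)/(s^3 + 8.2*s^2 + 22.89*s + 27.148)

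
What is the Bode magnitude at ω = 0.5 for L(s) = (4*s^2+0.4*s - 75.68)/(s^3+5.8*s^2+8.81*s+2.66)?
Substitute s = j*0.5: L(j0.5) = -4.64687 + 16.6022j.
|L(j0.5)| = sqrt(Re² + Im²) = 17.24.
20*log₁₀(17.24) = 24.73 dB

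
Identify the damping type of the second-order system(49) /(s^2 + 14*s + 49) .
Standard form: ωn²/(s²+2ζωn·s+ωn²) gives ωn=7, ζ=1.
Critically damped (ζ = 1)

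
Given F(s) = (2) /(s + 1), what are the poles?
Set denominator = 0: s + 1 = 0 → Poles: -1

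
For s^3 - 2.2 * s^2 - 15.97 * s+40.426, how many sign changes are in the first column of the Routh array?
Routh array:
s^3: [1, -15.97]; s^2: [-2.2, 40.426]; s^1: [2.40545]; s^0: [40.426]
First column: [1, -2.2, 2.40545, 40.426]. Sign changes = 2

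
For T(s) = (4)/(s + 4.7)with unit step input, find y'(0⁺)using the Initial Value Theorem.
IVT: y'(0⁺) = lim_{s→∞} s²·Y(s) = lim_{s→∞} s·T(s).
deg(num) = 0, deg(den) = 1, relative degree = 1, so s·T(s) → (leading num)/(leading den) = 4/1 = 4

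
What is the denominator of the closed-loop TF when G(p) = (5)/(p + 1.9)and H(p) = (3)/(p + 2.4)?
Characteristic poly = G_den * H_den + G_num * H_num = (p^2 + 4.3*p + 4.56) + (15) = p^2 + 4.3*p + 19.56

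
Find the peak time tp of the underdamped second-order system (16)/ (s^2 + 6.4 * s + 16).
Standard form: ωn²/(s²+2ζωn·s+ωn²) → ωn = 4, ζ = 0.8.
ωd = ωn·√(1-ζ²) = 4·√(1-0.8²) = 2.4.
tp = π/ωd = π/2.4 = 1.309 s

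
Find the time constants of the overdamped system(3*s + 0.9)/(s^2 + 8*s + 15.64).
Overdamped: real poles at -4.6, -3.4. τ = -1/pole → τ₁ = 0.2174, τ₂ = 0.2941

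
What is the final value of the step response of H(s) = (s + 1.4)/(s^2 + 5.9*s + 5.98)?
FVT: lim_{t→∞} y(t) = lim_{s→0} s*Y(s) where Y(s) = H(s)/s.
= lim_{s→0} H(s) = H(0) = num(0)/den(0) = 1.4/5.98 = 0.2341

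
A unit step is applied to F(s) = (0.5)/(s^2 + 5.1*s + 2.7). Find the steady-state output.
FVT: lim_{t→∞} y(t) = lim_{s→0} s*Y(s) where Y(s) = F(s)/s.
= lim_{s→0} F(s) = F(0) = num(0)/den(0) = 0.5/2.7 = 0.1852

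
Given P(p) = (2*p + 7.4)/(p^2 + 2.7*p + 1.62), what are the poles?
Set denominator = 0: p^2 + 2.7*p + 1.62 = (p + 1.8)(p + 0.9) = 0 → Poles: -0.9, -1.8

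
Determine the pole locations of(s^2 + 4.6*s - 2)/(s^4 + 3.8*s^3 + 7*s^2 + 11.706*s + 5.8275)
Set denominator = 0: s^4 + 3.8*s^3 + 7*s^2 + 11.706*s + 5.8275 = (s + 2.5)(s + 0.7)(s^2 + 0.6*s + 3.33) = 0 → Poles: -0.3 + 1.8j, -0.3 - 1.8j, -0.7, -2.5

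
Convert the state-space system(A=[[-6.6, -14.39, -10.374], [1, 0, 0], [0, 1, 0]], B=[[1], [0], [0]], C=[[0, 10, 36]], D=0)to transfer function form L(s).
L(s) = C(sI - A)⁻¹B + D.
Characteristic polynomial det(sI - A) = s^3 + 6.6*s^2 + 14.39*s + 10.374.
Numerator from C·adj(sI-A)·B + D·det(sI-A) = 10*s + 36.
L(s) = (10*s + 36)/(s^3 + 6.6*s^2 + 14.39*s + 10.374)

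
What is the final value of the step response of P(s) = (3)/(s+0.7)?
FVT: lim_{t→∞} y(t) = lim_{s→0} s*Y(s) where Y(s) = P(s)/s.
= lim_{s→0} P(s) = P(0) = num(0)/den(0) = 3/0.7 = 4.286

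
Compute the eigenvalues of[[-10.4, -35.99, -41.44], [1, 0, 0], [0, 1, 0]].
Eigenvalues solve det(λI - A) = 0.
Characteristic polynomial: λ^3 + 10.4*λ^2 + 35.99*λ + 41.44 = 0.
Factor: (λ + 3.7)(λ + 3.2)(λ + 3.5) = 0.
Roots: -3.2, -3.5, -3.7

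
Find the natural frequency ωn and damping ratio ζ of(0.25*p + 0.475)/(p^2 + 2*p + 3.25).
Underdamped: complex pole -1 + 1.5j. ωn = |pole| = 1.803, ζ = -Re(pole)/ωn = 0.5547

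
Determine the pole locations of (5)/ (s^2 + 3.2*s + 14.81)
Set denominator = 0: s^2 + 3.2*s + 14.81 = 0 → Poles: -1.6 + 3.5j, -1.6 - 3.5j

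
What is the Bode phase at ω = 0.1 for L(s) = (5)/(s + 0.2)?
Substitute s = j*0.1: L(j0.1) = 20 - 10j.
∠L(j0.1) = atan2(Im, Re) = atan2(-10, 20) = -26.57°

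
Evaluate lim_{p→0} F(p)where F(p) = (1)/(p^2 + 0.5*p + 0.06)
DC gain = F(0) = num(0)/den(0) = 1/0.06 = 16.67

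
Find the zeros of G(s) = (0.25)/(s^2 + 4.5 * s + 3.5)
Numerator is a nonzero constant (0.25) → Zeros: none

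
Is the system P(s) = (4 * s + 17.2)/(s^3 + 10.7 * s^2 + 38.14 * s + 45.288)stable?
Denominator: s^3 + 10.7*s^2 + 38.14*s + 45.288 = (s + 3.4)(s + 3.6)(s + 3.7). Poles: -3.4, -3.6, -3.7. All Re(p)<0: Yes (stable)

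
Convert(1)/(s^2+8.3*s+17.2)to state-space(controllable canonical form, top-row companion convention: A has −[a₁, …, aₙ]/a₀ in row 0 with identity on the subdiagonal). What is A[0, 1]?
Reachable canonical form for den = s^2 + 8.3*s + 17.2: top row of A = -[a₁,a₂,...,aₙ]/a₀, ones on the subdiagonal, zeros elsewhere.
A = [[-8.3, -17.2], [1, 0]].
A[0,1] = -17.2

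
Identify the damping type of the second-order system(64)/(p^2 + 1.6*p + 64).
Standard form: ωn²/(p²+2ζωn·p+ωn²) gives ωn=8, ζ=0.1.
Underdamped (ζ = 0.1 < 1)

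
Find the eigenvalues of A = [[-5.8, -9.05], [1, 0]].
Eigenvalues solve det(λI - A) = 0.
Characteristic polynomial: λ^2 + 5.8*λ + 9.05 = 0.
Roots: -2.9 + 0.8j, -2.9 - 0.8j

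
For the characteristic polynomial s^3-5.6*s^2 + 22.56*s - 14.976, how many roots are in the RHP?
s^3 - 5.6*s^2 + 22.56*s - 14.976 = (s - 0.8)(s^2 - 4.8*s + 18.72). Poles: 0.8, 2.4 + 3.6j, 2.4 - 3.6j. RHP poles (Re>0): 3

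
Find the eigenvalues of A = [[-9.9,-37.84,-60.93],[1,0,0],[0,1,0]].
Eigenvalues solve det(λI - A) = 0.
Characteristic polynomial: λ^3 + 9.9*λ^2 + 37.84*λ + 60.93 = 0.
Factor: (λ + 4.5)(λ^2 + 5.4*λ + 13.54) = 0.
Roots: -2.7 + 2.5j, -2.7 - 2.5j, -4.5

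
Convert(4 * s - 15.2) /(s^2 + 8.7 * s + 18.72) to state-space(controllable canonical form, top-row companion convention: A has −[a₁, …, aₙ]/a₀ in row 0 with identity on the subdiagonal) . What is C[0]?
Reachable canonical form: C = numerator coefficients (right-aligned, zero-padded to length n).
num = 4*s - 15.2, C = [[4, -15.2]].
C[0] = 4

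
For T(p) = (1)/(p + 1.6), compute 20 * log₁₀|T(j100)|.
Substitute p = j*100: T(j100) = 0.000159959 - 0.00999744j.
|T(j100)| = sqrt(Re² + Im²) = 0.009999.
20*log₁₀(0.009999) = -40.00 dB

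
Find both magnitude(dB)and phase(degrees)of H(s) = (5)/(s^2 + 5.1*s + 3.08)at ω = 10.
Substitute s = j*10: H(j10) = -0.0404019 - 0.0212598j.
|H| = 20*log₁₀(sqrt(Re²+Im²)) = -26.81 dB.
∠H = atan2(Im, Re) = -152.25°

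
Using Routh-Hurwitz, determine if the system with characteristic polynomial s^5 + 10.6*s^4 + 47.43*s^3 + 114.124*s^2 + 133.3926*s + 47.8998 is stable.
Routh array:
s^5: [1, 47.43, 133.3926]; s^4: [10.6, 114.124, 47.8998]; s^3: [36.6636, 128.874]; s^2: [76.8646, 47.8998]; s^1: [106.026]; s^0: [47.8998]
First column: [1, 10.6, 36.6636, 76.8646, 106.026, 47.8998]. Sign changes = 0.
Yes, stable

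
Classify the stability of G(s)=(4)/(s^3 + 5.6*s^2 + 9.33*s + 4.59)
Denominator: s^3 + 5.6*s^2 + 9.33*s + 4.59 = (s + 3)(s + 1.7)(s + 0.9). Poles: -0.9, -1.7, -3. Stable (all poles in LHP)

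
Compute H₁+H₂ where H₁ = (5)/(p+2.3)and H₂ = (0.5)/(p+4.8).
Parallel: H = H₁ + H₂ = (n₁·d₂ + n₂·d₁)/(d₁·d₂).
n₁·d₂ = 5*p + 24. n₂·d₁ = 0.5*p + 1.15. Sum = 5.5*p + 25.15. d₁·d₂ = p^2 + 7.1*p + 11.04.
H(p) = (5.5*p + 25.15)/(p^2 + 7.1*p + 11.04)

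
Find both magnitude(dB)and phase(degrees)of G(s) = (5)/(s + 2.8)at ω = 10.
Substitute s = j*10: G(j10) = 0.129822 - 0.46365j.
|G| = 20*log₁₀(sqrt(Re²+Im²)) = -6.35 dB.
∠G = atan2(Im, Re) = -74.36°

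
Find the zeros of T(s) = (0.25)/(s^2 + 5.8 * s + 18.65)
Numerator is a nonzero constant (0.25) → Zeros: none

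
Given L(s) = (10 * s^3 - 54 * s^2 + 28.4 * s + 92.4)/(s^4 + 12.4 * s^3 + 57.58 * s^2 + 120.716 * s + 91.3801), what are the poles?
Set denominator = 0: s^4 + 12.4*s^3 + 57.58*s^2 + 120.716*s + 91.3801 = (s + 1.7)(s + 4.9)(s^2 + 5.8*s + 10.97) = 0 → Poles: -1.7, -2.9 + 1.6j, -2.9 - 1.6j, -4.9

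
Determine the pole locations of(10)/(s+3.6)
Set denominator = 0: s + 3.6 = 0 → Poles: -3.6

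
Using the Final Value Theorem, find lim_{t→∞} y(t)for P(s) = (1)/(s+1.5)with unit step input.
FVT: lim_{t→∞} y(t) = lim_{s→0} s*Y(s) where Y(s) = P(s)/s.
= lim_{s→0} P(s) = P(0) = num(0)/den(0) = 1/1.5 = 0.6667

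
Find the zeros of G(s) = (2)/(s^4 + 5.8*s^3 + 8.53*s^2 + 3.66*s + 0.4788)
Numerator is a nonzero constant (2) → Zeros: none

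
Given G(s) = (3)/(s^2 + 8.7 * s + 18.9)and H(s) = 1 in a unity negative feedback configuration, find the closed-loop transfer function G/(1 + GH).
Closed-loop T = G/(1+GH).
Numerator: G_num * H_den = 3.
Denominator: G_den * H_den + G_num * H_num = (s^2 + 8.7*s + 18.9) + (3) = s^2 + 8.7*s + 21.9.
T(s) = (3)/(s^2 + 8.7*s + 21.9)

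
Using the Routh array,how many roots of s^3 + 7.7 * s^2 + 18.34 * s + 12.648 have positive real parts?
Routh array:
s^3: [1, 18.34]; s^2: [7.7, 12.648]; s^1: [16.6974]; s^0: [12.648]
First column: [1, 7.7, 16.6974, 12.648]. Sign changes = RHP roots = 0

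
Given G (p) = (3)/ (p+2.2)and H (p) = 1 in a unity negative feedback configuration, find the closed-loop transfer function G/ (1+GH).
Closed-loop T = G/(1+GH).
Numerator: G_num * H_den = 3.
Denominator: G_den * H_den + G_num * H_num = (p + 2.2) + (3) = p + 5.2.
T(p) = (3)/(p + 5.2)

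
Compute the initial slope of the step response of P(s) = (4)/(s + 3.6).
IVT: y'(0⁺) = lim_{s→∞} s²·Y(s) = lim_{s→∞} s·P(s).
deg(num) = 0, deg(den) = 1, relative degree = 1, so s·P(s) → (leading num)/(leading den) = 4/1 = 4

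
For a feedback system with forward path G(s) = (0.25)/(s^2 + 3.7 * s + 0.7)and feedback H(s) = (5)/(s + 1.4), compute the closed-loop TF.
Closed-loop T = G/(1+GH).
Numerator: G_num * H_den = 0.25*s + 0.35.
Denominator: G_den * H_den + G_num * H_num = (s^3 + 5.1*s^2 + 5.88*s + 0.98) + (1.25) = s^3 + 5.1*s^2 + 5.88*s + 2.23.
T(s) = (0.25*s + 0.35)/(s^3 + 5.1*s^2 + 5.88*s + 2.23)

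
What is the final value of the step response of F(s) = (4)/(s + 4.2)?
FVT: lim_{t→∞} y(t) = lim_{s→0} s*Y(s) where Y(s) = F(s)/s.
= lim_{s→0} F(s) = F(0) = num(0)/den(0) = 4/4.2 = 0.9524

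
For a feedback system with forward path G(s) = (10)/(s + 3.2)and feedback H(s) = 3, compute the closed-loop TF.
Closed-loop T = G/(1+GH).
Numerator: G_num * H_den = 10.
Denominator: G_den * H_den + G_num * H_num = (s + 3.2) + (30) = s + 33.2.
T(s) = (10)/(s + 33.2)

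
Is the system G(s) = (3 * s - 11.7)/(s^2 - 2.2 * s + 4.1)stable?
Denominator: s^2 - 2.2*s + 4.1. Poles: 1.1 + 1.7j, 1.1 - 1.7j. All Re(p)<0: No (unstable)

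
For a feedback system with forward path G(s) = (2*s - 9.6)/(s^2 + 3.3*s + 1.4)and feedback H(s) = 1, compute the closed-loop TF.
Closed-loop T = G/(1+GH).
Numerator: G_num * H_den = 2*s - 9.6.
Denominator: G_den * H_den + G_num * H_num = (s^2 + 3.3*s + 1.4) + (2*s - 9.6) = s^2 + 5.3*s - 8.2.
T(s) = (2*s - 9.6)/(s^2 + 5.3*s - 8.2)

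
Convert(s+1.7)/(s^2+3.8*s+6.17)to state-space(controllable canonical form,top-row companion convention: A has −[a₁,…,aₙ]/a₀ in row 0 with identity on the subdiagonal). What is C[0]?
Reachable canonical form: C = numerator coefficients (right-aligned, zero-padded to length n).
num = s + 1.7, C = [[1, 1.7]].
C[0] = 1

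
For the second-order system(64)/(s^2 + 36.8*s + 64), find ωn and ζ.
Standard form: ωn²/(s²+2ζωn·s+ωn²).
const=64=ωn² → ωn=8, s coeff=36.8=2ζωn → ζ=2.3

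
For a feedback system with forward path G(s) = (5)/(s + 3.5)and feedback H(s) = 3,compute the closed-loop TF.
Closed-loop T = G/(1+GH).
Numerator: G_num * H_den = 5.
Denominator: G_den * H_den + G_num * H_num = (s + 3.5) + (15) = s + 18.5.
T(s) = (5)/(s + 18.5)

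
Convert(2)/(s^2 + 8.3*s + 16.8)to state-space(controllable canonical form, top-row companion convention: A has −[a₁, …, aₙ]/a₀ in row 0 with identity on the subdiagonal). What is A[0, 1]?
Reachable canonical form for den = s^2 + 8.3*s + 16.8: top row of A = -[a₁,a₂,...,aₙ]/a₀, ones on the subdiagonal, zeros elsewhere.
A = [[-8.3, -16.8], [1, 0]].
A[0,1] = -16.8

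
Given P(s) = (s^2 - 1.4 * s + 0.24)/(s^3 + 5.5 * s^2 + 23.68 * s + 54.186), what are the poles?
Set denominator = 0: s^3 + 5.5*s^2 + 23.68*s + 54.186 = (s + 3.3)(s^2 + 2.2*s + 16.42) = 0 → Poles: -1.1 + 3.9j, -1.1 - 3.9j, -3.3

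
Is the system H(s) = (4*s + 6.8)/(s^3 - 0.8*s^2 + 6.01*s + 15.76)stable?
Denominator: s^3 - 0.8*s^2 + 6.01*s + 15.76 = (s + 1.6)(s^2 - 2.4*s + 9.85). Poles: -1.6, 1.2 + 2.9j, 1.2 - 2.9j. All Re(p)<0: No (unstable)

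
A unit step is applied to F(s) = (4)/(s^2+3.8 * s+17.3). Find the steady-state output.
FVT: lim_{t→∞} y(t) = lim_{s→0} s*Y(s) where Y(s) = F(s)/s.
= lim_{s→0} F(s) = F(0) = num(0)/den(0) = 4/17.3 = 0.2312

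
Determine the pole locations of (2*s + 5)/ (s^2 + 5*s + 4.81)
Set denominator = 0: s^2 + 5*s + 4.81 = (s + 1.3)(s + 3.7) = 0 → Poles: -1.3, -3.7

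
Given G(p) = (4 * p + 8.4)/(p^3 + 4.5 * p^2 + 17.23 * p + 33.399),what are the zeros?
Set numerator = 0: 4*p + 8.4 = 0 → Zeros: -2.1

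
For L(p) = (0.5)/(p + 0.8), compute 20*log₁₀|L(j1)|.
Substitute p = j*1: L(j1) = 0.243902 - 0.304878j.
|L(j1)| = sqrt(Re² + Im²) = 0.3904.
20*log₁₀(0.3904) = -8.17 dB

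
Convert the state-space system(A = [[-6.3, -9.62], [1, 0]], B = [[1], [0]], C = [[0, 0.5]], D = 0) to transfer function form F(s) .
F(s) = C(sI - A)⁻¹B + D.
Characteristic polynomial det(sI - A) = s^2 + 6.3*s + 9.62.
Numerator from C·adj(sI-A)·B + D·det(sI-A) = 0.5.
F(s) = (0.5)/(s^2 + 6.3*s + 9.62)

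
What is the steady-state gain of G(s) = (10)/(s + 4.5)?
DC gain = G(0) = num(0)/den(0) = 10/4.5 = 2.222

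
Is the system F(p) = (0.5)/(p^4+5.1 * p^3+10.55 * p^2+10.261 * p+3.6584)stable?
Denominator: p^4 + 5.1*p^3 + 10.55*p^2 + 10.261*p + 3.6584 = (p + 1.7)(p + 0.8)(p^2 + 2.6*p + 2.69). Poles: -0.8, -1.3 + 1j, -1.3 - 1j, -1.7. All Re(p)<0: Yes (stable)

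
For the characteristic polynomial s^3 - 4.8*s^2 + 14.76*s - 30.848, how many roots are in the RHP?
s^3 - 4.8*s^2 + 14.76*s - 30.848 = (s - 3.2)(s^2 - 1.6*s + 9.64). Poles: 0.8 + 3j, 0.8 - 3j, 3.2. RHP poles (Re>0): 3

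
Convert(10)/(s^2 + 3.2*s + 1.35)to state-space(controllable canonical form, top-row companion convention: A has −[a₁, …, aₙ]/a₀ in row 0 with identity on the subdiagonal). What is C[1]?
Reachable canonical form: C = numerator coefficients (right-aligned, zero-padded to length n).
num = 10, C = [[0, 10]].
C[1] = 10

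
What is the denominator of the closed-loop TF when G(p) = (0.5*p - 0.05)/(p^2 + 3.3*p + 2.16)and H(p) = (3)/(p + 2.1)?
Characteristic poly = G_den * H_den + G_num * H_num = (p^3 + 5.4*p^2 + 9.09*p + 4.536) + (1.5*p - 0.15) = p^3 + 5.4*p^2 + 10.59*p + 4.386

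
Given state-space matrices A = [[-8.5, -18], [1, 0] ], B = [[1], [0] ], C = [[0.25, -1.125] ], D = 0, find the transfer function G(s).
G(s) = C(sI - A)⁻¹B + D.
Characteristic polynomial det(sI - A) = s^2 + 8.5*s + 18.
Numerator from C·adj(sI-A)·B + D·det(sI-A) = 0.25*s - 1.125.
G(s) = (0.25*s - 1.125)/(s^2 + 8.5*s + 18)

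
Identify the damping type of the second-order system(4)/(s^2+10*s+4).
Standard form: ωn²/(s²+2ζωn·s+ωn²) gives ωn=2, ζ=2.5.
Overdamped (ζ = 2.5 > 1)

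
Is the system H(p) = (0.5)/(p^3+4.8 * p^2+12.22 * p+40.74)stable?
Denominator: p^3 + 4.8*p^2 + 12.22*p + 40.74 = (p + 4.2)(p^2 + 0.6*p + 9.7). Poles: -0.3 + 3.1j, -0.3 - 3.1j, -4.2. All Re(p)<0: Yes (stable)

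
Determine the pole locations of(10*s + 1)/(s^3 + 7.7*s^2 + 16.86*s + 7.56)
Set denominator = 0: s^3 + 7.7*s^2 + 16.86*s + 7.56 = (s + 3.6)(s + 0.6)(s + 3.5) = 0 → Poles: -0.6, -3.5, -3.6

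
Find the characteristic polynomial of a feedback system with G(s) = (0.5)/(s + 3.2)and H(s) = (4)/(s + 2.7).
Characteristic poly = G_den * H_den + G_num * H_num = (s^2 + 5.9*s + 8.64) + (2) = s^2 + 5.9*s + 10.64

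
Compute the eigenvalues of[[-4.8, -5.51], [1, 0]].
Eigenvalues solve det(λI - A) = 0.
Characteristic polynomial: λ^2 + 4.8*λ + 5.51 = 0.
Factor: (λ + 1.9)(λ + 2.9) = 0.
Roots: -1.9, -2.9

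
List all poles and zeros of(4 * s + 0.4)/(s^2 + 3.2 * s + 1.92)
Set denominator = 0: s^2 + 3.2*s + 1.92 = (s + 2.4)(s + 0.8) = 0 → Poles: -0.8, -2.4
Set numerator = 0: 4*s + 0.4 = 0 → Zeros: -0.1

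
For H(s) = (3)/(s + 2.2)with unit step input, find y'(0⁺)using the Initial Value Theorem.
IVT: y'(0⁺) = lim_{s→∞} s²·Y(s) = lim_{s→∞} s·H(s).
deg(num) = 0, deg(den) = 1, relative degree = 1, so s·H(s) → (leading num)/(leading den) = 3/1 = 3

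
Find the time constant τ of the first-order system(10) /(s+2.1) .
First-order system: τ = -1/pole. Pole = -2.1. τ = -1/(-2.1) = 0.4762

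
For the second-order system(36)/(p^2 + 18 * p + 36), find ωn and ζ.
Standard form: ωn²/(p²+2ζωn·p+ωn²).
const=36=ωn² → ωn=6, p coeff=18=2ζωn → ζ=1.5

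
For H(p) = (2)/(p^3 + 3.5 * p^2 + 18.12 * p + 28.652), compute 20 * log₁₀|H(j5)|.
Substitute p = j*5: H(j5) = -0.0253303 + 0.014807j.
|H(j5)| = sqrt(Re² + Im²) = 0.02934.
20*log₁₀(0.02934) = -30.65 dB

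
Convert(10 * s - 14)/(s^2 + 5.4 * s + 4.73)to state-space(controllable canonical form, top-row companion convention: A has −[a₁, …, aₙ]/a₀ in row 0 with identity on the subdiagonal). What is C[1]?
Reachable canonical form: C = numerator coefficients (right-aligned, zero-padded to length n).
num = 10*s - 14, C = [[10, -14]].
C[1] = -14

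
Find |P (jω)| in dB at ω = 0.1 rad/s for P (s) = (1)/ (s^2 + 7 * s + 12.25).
Substitute s = j*0.1: P(j0.1) = 0.081433 - 0.00465712j.
|P(j0.1)| = sqrt(Re² + Im²) = 0.08157.
20*log₁₀(0.08157) = -21.77 dB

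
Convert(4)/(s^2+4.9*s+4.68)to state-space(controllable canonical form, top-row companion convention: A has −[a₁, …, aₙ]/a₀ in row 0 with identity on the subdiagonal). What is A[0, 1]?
Reachable canonical form for den = s^2 + 4.9*s + 4.68: top row of A = -[a₁,a₂,...,aₙ]/a₀, ones on the subdiagonal, zeros elsewhere.
A = [[-4.9, -4.68], [1, 0]].
A[0,1] = -4.68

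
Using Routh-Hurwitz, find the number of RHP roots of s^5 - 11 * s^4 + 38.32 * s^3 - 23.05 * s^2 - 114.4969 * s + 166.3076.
Routh array:
s^5: [1, 38.32, -114.4969]; s^4: [-11, -23.05, 166.3076]; s^3: [36.2245, -99.378]; s^2: [-53.2273, 166.3076]; s^1: [13.8049]; s^0: [166.3076]
First column: [1, -11, 36.2245, -53.2273, 13.8049, 166.3076]. Sign changes = RHP roots = 4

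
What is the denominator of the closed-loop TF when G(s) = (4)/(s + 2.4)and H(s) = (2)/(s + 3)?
Characteristic poly = G_den * H_den + G_num * H_num = (s^2 + 5.4*s + 7.2) + (8) = s^2 + 5.4*s + 15.2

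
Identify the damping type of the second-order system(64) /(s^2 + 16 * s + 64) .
Standard form: ωn²/(s²+2ζωn·s+ωn²) gives ωn=8, ζ=1.
Critically damped (ζ = 1)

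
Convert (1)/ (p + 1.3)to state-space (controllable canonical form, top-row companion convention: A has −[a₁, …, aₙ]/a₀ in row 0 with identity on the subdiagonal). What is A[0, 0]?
Reachable canonical form for den = p + 1.3: top row of A = -[a₁,a₂,...,aₙ]/a₀, ones on the subdiagonal, zeros elsewhere.
A = [[-1.3]].
A[0,0] = -1.3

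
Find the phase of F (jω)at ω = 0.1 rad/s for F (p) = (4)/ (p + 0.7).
Substitute p = j*0.1: F(j0.1) = 5.6 - 0.8j.
∠F(j0.1) = atan2(Im, Re) = atan2(-0.8, 5.6) = -8.13°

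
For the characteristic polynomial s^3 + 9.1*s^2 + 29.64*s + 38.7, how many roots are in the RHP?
s^3 + 9.1*s^2 + 29.64*s + 38.7 = (s + 4.3)(s^2 + 4.8*s + 9). Poles: -2.4 + 1.8j, -2.4 - 1.8j, -4.3. RHP poles (Re>0): 0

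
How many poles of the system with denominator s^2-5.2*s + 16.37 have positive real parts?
Poles: 2.6 + 3.1j, 2.6 - 3.1j. RHP poles (Re>0): 2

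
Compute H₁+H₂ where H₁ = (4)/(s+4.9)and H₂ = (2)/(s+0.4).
Parallel: H = H₁ + H₂ = (n₁·d₂ + n₂·d₁)/(d₁·d₂).
n₁·d₂ = 4*s + 1.6. n₂·d₁ = 2*s + 9.8. Sum = 6*s + 11.4. d₁·d₂ = s^2 + 5.3*s + 1.96.
H(s) = (6*s + 11.4)/(s^2 + 5.3*s + 1.96)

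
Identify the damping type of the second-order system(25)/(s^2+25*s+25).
Standard form: ωn²/(s²+2ζωn·s+ωn²) gives ωn=5, ζ=2.5.
Overdamped (ζ = 2.5 > 1)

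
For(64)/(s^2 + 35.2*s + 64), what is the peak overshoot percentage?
Standard form: ωn²/(s²+2ζωn·s+ωn²) → ωn = 8, ζ = 2.2.
ζ ≥ 1, so the response is non-oscillatory: peak overshoot = 0%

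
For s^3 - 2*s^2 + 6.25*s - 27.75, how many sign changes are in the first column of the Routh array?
Routh array:
s^3: [1, 6.25]; s^2: [-2, -27.75]; s^1: [-7.625]; s^0: [-27.75]
First column: [1, -2, -7.625, -27.75]. Sign changes = 1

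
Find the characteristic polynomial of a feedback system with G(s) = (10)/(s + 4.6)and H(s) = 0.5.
Characteristic poly = G_den * H_den + G_num * H_num = (s + 4.6) + (5) = s + 9.6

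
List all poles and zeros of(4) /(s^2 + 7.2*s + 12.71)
Set denominator = 0: s^2 + 7.2*s + 12.71 = (s + 4.1)(s + 3.1) = 0 → Poles: -3.1, -4.1
Numerator is a nonzero constant (4) → Zeros: none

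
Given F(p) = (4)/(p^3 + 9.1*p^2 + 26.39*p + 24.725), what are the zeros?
Numerator is a nonzero constant (4) → Zeros: none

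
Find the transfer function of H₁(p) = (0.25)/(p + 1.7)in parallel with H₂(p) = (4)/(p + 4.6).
Parallel: H = H₁ + H₂ = (n₁·d₂ + n₂·d₁)/(d₁·d₂).
n₁·d₂ = 0.25*p + 1.15. n₂·d₁ = 4*p + 6.8. Sum = 4.25*p + 7.95. d₁·d₂ = p^2 + 6.3*p + 7.82.
H(p) = (4.25*p + 7.95)/(p^2 + 6.3*p + 7.82)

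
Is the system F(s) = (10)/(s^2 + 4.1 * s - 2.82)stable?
Denominator: s^2 + 4.1*s - 2.82 = (s - 0.6)(s + 4.7). Poles: -4.7, 0.6. All Re(p)<0: No (unstable)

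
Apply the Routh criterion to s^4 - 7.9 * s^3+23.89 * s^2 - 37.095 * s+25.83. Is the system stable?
Routh array:
s^4: [1, 23.89, 25.83]; s^3: [-7.9, -37.095]; s^2: [19.1944, 25.83]; s^1: [-26.4639]; s^0: [25.83]
First column: [1, -7.9, 19.1944, -26.4639, 25.83]. Sign changes = 4.
No, unstable (4 RHP root(s))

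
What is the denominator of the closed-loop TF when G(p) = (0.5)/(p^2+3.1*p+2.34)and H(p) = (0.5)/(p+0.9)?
Characteristic poly = G_den * H_den + G_num * H_num = (p^3 + 4*p^2 + 5.13*p + 2.106) + (0.25) = p^3 + 4*p^2 + 5.13*p + 2.356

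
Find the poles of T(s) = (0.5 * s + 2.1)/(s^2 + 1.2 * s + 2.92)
Set denominator = 0: s^2 + 1.2*s + 2.92 = 0 → Poles: -0.6 + 1.6j, -0.6 - 1.6j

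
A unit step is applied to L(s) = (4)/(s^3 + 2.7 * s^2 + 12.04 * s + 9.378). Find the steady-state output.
FVT: lim_{t→∞} y(t) = lim_{s→0} s*Y(s) where Y(s) = L(s)/s.
= lim_{s→0} L(s) = L(0) = num(0)/den(0) = 4/9.378 = 0.4265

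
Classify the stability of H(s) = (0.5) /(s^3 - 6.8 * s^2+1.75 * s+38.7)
Denominator: s^3 - 6.8*s^2 + 1.75*s + 38.7 = (s - 4.3)(s + 2)(s - 4.5). Poles: -2, 4.3, 4.5. Unstable (2 pole(s) in RHP)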